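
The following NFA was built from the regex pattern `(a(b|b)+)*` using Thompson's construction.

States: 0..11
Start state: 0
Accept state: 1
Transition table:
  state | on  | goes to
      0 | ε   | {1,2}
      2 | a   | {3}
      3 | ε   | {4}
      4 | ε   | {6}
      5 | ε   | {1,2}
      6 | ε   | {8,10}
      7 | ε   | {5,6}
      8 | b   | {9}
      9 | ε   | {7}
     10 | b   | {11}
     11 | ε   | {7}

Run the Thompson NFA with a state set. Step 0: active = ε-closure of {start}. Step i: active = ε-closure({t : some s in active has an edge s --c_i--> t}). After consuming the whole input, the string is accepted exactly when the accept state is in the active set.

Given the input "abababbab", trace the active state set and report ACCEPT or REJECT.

initial (ε-close {0}): {0,1,2}
'a' @ 1: {3,4,6,8,10}
'b' @ 2: {1,2,5,6,7,8,9,10,11}  [accepting]
'a' @ 3: {3,4,6,8,10}
'b' @ 4: {1,2,5,6,7,8,9,10,11}  [accepting]
'a' @ 5: {3,4,6,8,10}
'b' @ 6: {1,2,5,6,7,8,9,10,11}  [accepting]
'b' @ 7: {1,2,5,6,7,8,9,10,11}  [accepting]
'a' @ 8: {3,4,6,8,10}
'b' @ 9: {1,2,5,6,7,8,9,10,11}  [accepting]
final: {1,2,5,6,7,8,9,10,11}; accept 1 in set

Answer: ACCEPT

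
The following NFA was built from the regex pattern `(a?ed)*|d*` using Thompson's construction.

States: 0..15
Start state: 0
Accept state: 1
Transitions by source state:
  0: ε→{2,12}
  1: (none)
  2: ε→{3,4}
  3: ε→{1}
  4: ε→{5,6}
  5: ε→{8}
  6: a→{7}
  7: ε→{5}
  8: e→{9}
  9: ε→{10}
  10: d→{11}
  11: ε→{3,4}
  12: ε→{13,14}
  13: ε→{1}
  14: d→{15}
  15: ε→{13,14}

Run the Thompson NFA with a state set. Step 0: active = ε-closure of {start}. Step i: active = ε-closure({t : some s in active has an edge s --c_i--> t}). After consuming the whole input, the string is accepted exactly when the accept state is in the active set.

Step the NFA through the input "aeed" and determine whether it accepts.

initial (ε-close {0}): {0,1,2,3,4,5,6,8,12,13,14}
'a' @ 1: {5,7,8}
'e' @ 2: {9,10}
'e' @ 3: {}  — dead — no transitions
rest 'd' ignored (set empty)
end set {} — state 1 not in

Answer: REJECT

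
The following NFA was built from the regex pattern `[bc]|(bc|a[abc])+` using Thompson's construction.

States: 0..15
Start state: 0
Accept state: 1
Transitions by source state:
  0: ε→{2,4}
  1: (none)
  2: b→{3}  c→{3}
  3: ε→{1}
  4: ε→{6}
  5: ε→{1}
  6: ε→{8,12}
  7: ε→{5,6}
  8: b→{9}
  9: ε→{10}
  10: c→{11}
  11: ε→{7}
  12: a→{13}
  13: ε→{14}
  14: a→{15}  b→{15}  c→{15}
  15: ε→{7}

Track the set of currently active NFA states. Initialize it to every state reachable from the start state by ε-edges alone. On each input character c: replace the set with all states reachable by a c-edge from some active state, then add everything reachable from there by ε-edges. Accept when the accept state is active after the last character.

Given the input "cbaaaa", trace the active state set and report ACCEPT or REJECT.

start: ε-closure({0}) = {0,2,4,6,8,12}
'c' @ 1: {1,3}  [accepting]
'b' @ 2: {}  — state set empty
rest 'aaaa' ignored (set empty)
final: {}; accept 1 not in set

Answer: REJECT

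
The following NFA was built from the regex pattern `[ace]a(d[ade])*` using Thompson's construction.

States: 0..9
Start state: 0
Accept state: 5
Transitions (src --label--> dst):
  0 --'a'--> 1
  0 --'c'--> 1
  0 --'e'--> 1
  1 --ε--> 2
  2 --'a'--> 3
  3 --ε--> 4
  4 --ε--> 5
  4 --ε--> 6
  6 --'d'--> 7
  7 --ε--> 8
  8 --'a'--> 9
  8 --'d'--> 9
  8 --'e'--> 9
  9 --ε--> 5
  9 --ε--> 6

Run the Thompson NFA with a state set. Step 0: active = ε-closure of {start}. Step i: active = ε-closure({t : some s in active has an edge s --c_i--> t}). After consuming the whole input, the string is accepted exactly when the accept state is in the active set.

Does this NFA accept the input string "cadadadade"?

Answer: ACCEPT

Derivation:
start: ε-closure({0}) = {0}
'c' @ 1: {1,2}
'a' @ 2: {3,4,5,6}  [accepting]
'd' @ 3: {7,8}
'a' @ 4: {5,6,9}  [accepting]
'd' @ 5: {7,8}
'a' @ 6: {5,6,9}  [accepting]
'd' @ 7: {7,8}
'a' @ 8: {5,6,9}  [accepting]
'd' @ 9: {7,8}
'e' @ 10: {5,6,9}  [accepting]
final: {5,6,9}; accept 5 in set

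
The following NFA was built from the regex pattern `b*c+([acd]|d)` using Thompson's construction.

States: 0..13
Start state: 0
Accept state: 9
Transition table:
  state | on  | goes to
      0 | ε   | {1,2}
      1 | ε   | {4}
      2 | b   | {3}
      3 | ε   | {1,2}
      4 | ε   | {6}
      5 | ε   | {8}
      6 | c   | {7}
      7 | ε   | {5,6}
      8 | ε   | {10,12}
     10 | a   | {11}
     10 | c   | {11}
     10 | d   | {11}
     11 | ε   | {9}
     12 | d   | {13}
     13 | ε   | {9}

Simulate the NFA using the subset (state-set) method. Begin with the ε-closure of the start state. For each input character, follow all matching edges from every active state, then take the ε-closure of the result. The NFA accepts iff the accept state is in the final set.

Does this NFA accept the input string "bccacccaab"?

initial (ε-close {0}): {0,1,2,4,6}
'b' @ 1: {1,2,3,4,6}
'c' @ 2: {5,6,7,8,10,12}
'c' @ 3: {5,6,7,8,9,10,11,12}  (accept∈set)
'a' @ 4: {9,11}  (accept∈set)
'c' @ 5: {}  — no active states
rest 'ccaab' ignored (set empty)
final: {}; accept 9 not in set

Answer: REJECT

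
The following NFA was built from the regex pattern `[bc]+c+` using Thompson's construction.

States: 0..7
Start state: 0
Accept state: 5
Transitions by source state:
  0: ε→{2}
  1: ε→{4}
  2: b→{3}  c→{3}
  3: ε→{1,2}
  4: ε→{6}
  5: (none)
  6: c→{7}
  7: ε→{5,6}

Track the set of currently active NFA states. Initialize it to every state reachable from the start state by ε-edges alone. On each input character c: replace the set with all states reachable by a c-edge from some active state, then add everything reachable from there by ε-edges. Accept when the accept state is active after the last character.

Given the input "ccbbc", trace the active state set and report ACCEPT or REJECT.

Answer: ACCEPT

Steps:
initial (ε-close {0}): {0,2}
'c' @ 1: {1,2,3,4,6}
'c' @ 2: {1,2,3,4,5,6,7}  ✓accept
'b' @ 3: {1,2,3,4,6}
'b' @ 4: {1,2,3,4,6}
'c' @ 5: {1,2,3,4,5,6,7}  ✓accept
final: {1,2,3,4,5,6,7}; accept 5 in set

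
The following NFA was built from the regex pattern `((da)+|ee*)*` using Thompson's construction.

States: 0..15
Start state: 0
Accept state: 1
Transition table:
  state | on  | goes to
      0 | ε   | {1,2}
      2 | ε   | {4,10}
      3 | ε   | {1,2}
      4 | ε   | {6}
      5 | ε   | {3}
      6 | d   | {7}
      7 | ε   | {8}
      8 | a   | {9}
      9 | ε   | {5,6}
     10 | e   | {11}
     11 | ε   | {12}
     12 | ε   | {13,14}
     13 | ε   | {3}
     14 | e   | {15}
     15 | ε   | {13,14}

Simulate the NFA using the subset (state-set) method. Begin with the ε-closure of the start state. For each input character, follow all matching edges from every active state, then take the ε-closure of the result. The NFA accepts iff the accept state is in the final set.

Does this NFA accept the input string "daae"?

start: ε-closure({0}) = {0,1,2,4,6,10}
'd' @ 1: {7,8}
'a' @ 2: {1,2,3,4,5,6,9,10}  ✓accept
'a' @ 3: {}  — state set empty
rest 'e' ignored (set empty)
end set {} — state 1 not in

Answer: REJECT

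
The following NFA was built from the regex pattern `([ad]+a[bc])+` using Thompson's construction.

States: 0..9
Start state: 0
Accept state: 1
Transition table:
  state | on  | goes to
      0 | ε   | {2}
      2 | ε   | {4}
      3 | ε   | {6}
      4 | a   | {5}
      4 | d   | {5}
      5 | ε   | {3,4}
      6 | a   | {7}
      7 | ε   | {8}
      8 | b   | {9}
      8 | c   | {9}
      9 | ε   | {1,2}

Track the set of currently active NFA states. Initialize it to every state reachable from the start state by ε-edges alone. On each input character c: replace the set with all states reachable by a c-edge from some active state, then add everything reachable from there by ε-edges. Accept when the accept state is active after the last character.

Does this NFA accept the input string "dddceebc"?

start: ε-closure({0}) = {0,2,4}
'd' @ 1: {3,4,5,6}
'd' @ 2: {3,4,5,6}
'd' @ 3: {3,4,5,6}
'c' @ 4: {}  — state set empty
rest 'eebc' ignored (set empty)
end set {} — state 1 not in

Answer: REJECT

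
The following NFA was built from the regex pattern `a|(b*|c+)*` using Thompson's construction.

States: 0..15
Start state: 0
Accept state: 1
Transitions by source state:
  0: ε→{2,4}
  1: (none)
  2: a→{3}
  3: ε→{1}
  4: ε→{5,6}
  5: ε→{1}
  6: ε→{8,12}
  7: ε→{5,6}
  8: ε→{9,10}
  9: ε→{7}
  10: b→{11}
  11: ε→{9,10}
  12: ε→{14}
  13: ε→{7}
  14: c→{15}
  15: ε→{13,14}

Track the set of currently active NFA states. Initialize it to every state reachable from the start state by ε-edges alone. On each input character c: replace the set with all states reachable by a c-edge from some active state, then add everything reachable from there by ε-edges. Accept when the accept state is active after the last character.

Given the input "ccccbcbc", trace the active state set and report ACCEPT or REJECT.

Answer: ACCEPT

Trace:
S₀ = ε-closure({0}) = {0,1,2,4,5,6,7,8,9,10,12,14}
'c' @ 1: {1,5,6,7,8,9,10,12,13,14,15}  ✓accept
'c' @ 2: {1,5,6,7,8,9,10,12,13,14,15}  ✓accept
'c' @ 3: {1,5,6,7,8,9,10,12,13,14,15}  ✓accept
'c' @ 4: {1,5,6,7,8,9,10,12,13,14,15}  ✓accept
'b' @ 5: {1,5,6,7,8,9,10,11,12,14}  ✓accept
'c' @ 6: {1,5,6,7,8,9,10,12,13,14,15}  ✓accept
'b' @ 7: {1,5,6,7,8,9,10,11,12,14}  ✓accept
'c' @ 8: {1,5,6,7,8,9,10,12,13,14,15}  ✓accept
after full input: {1,5,6,7,8,9,10,12,13,14,15}  (accept=1 in)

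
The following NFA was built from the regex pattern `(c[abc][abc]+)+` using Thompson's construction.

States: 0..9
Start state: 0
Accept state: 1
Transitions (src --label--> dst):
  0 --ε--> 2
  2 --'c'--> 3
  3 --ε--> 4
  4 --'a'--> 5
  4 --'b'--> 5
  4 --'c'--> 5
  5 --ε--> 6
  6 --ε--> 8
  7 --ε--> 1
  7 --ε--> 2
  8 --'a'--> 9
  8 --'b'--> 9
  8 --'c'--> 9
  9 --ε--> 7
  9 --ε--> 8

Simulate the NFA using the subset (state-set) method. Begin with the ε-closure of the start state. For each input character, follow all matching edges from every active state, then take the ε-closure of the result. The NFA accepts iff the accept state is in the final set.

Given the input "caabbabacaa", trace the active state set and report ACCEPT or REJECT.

Answer: ACCEPT

Derivation:
initial (ε-close {0}): {0,2}
'c' @ 1: {3,4}
'a' @ 2: {5,6,8}
'a' @ 3: {1,2,7,8,9}  ✓accept
'b' @ 4: {1,2,7,8,9}  ✓accept
'b' @ 5: {1,2,7,8,9}  ✓accept
'a' @ 6: {1,2,7,8,9}  ✓accept
'b' @ 7: {1,2,7,8,9}  ✓accept
'a' @ 8: {1,2,7,8,9}  ✓accept
'c' @ 9: {1,2,3,4,7,8,9}  ✓accept
'a' @ 10: {1,2,5,6,7,8,9}  ✓accept
'a' @ 11: {1,2,7,8,9}  ✓accept
end set {1,2,7,8,9} — state 1 in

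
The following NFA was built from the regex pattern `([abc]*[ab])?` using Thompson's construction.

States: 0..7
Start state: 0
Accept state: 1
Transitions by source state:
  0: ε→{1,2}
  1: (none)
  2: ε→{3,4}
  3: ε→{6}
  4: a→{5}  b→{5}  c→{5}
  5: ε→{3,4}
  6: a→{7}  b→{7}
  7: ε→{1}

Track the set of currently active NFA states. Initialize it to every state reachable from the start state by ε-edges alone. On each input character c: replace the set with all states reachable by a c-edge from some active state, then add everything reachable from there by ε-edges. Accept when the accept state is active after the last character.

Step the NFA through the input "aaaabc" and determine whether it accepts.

Answer: REJECT

Trace:
S₀ = ε-closure({0}) = {0,1,2,3,4,6}
'a' @ 1: {1,3,4,5,6,7}  (accept∈set)
'a' @ 2: {1,3,4,5,6,7}  (accept∈set)
'a' @ 3: {1,3,4,5,6,7}  (accept∈set)
'a' @ 4: {1,3,4,5,6,7}  (accept∈set)
'b' @ 5: {1,3,4,5,6,7}  (accept∈set)
'c' @ 6: {3,4,5,6}
after full input: {3,4,5,6}  (accept=1 not in)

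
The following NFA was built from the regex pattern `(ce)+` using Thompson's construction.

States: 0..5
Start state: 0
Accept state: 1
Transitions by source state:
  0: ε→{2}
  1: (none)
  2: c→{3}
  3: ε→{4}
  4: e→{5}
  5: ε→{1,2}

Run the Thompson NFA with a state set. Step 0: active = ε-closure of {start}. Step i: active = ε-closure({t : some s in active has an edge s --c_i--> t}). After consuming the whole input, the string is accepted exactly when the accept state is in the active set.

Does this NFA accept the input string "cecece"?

Answer: ACCEPT

Steps:
start: ε-closure({0}) = {0,2}
'c' @ 1: {3,4}
'e' @ 2: {1,2,5}  [accepting]
'c' @ 3: {3,4}
'e' @ 4: {1,2,5}  [accepting]
'c' @ 5: {3,4}
'e' @ 6: {1,2,5}  [accepting]
after full input: {1,2,5}  (accept=1 in)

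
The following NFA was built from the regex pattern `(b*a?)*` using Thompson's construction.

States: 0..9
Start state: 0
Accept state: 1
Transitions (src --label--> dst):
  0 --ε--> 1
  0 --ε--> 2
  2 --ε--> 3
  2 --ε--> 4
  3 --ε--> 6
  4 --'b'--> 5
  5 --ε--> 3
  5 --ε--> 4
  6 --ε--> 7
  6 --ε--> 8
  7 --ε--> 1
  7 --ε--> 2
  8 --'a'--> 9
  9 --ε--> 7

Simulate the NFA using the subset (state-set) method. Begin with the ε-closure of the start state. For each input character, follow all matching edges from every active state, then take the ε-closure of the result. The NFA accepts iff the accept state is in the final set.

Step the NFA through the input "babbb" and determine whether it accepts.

Answer: ACCEPT

Derivation:
initial (ε-close {0}): {0,1,2,3,4,6,7,8}
'b' @ 1: {1,2,3,4,5,6,7,8}  (accept∈set)
'a' @ 2: {1,2,3,4,6,7,8,9}  (accept∈set)
'b' @ 3: {1,2,3,4,5,6,7,8}  (accept∈set)
'b' @ 4: {1,2,3,4,5,6,7,8}  (accept∈set)
'b' @ 5: {1,2,3,4,5,6,7,8}  (accept∈set)
after full input: {1,2,3,4,5,6,7,8}  (accept=1 in)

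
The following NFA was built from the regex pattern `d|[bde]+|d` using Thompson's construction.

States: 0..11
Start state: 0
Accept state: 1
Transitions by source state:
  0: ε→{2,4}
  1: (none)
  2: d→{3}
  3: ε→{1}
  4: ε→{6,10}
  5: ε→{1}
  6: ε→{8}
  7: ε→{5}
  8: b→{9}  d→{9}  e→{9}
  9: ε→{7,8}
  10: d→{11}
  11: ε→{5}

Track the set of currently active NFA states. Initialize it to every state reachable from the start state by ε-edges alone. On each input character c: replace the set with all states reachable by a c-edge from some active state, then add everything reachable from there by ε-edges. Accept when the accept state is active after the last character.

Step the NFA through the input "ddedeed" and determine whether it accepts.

Answer: ACCEPT

Derivation:
initial (ε-close {0}): {0,2,4,6,8,10}
'd' @ 1: {1,3,5,7,8,9,11}  ✓accept
'd' @ 2: {1,5,7,8,9}  ✓accept
'e' @ 3: {1,5,7,8,9}  ✓accept
'd' @ 4: {1,5,7,8,9}  ✓accept
'e' @ 5: {1,5,7,8,9}  ✓accept
'e' @ 6: {1,5,7,8,9}  ✓accept
'd' @ 7: {1,5,7,8,9}  ✓accept
end set {1,5,7,8,9} — state 1 in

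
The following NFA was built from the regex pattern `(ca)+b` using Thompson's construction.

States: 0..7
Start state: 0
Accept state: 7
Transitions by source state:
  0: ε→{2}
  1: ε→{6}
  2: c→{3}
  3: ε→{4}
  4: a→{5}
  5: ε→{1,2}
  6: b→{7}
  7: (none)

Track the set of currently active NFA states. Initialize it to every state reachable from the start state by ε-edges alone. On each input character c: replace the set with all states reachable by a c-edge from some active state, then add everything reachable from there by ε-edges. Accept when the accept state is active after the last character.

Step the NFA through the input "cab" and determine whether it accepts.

Answer: ACCEPT

Derivation:
S₀ = ε-closure({0}) = {0,2}
'c' @ 1: {3,4}
'a' @ 2: {1,2,5,6}
'b' @ 3: {7}  ✓accept
after full input: {7}  (accept=7 in)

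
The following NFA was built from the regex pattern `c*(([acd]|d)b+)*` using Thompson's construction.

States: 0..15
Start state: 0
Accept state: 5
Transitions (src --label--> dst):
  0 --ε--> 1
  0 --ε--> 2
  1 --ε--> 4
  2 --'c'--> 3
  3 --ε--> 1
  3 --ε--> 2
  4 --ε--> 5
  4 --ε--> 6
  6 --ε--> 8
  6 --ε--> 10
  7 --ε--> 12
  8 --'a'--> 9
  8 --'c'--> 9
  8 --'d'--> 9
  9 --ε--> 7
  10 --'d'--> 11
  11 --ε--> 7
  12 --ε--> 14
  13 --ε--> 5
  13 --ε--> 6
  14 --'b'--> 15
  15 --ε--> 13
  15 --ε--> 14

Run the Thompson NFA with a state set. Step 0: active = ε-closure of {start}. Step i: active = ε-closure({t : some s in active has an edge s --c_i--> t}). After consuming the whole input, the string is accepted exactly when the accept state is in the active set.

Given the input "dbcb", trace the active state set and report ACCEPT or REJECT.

Answer: ACCEPT

Trace:
start: ε-closure({0}) = {0,1,2,4,5,6,8,10}
'd' @ 1: {7,9,11,12,14}
'b' @ 2: {5,6,8,10,13,14,15}  [accepting]
'c' @ 3: {7,9,12,14}
'b' @ 4: {5,6,8,10,13,14,15}  [accepting]
after full input: {5,6,8,10,13,14,15}  (accept=5 in)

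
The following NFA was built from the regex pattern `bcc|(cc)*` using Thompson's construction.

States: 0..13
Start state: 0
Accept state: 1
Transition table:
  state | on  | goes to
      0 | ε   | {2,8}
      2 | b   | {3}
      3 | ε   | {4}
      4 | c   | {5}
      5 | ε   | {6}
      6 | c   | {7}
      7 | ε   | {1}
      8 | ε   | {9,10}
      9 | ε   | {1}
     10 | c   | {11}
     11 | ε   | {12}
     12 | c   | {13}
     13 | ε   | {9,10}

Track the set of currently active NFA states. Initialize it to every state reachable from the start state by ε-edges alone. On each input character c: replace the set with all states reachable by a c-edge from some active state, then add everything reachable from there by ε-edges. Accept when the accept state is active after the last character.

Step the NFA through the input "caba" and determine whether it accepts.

S₀ = ε-closure({0}) = {0,1,2,8,9,10}
'c' @ 1: {11,12}
'a' @ 2: {}  — no active states
rest 'ba' ignored (set empty)
after full input: {}  (accept=1 not in)

Answer: REJECT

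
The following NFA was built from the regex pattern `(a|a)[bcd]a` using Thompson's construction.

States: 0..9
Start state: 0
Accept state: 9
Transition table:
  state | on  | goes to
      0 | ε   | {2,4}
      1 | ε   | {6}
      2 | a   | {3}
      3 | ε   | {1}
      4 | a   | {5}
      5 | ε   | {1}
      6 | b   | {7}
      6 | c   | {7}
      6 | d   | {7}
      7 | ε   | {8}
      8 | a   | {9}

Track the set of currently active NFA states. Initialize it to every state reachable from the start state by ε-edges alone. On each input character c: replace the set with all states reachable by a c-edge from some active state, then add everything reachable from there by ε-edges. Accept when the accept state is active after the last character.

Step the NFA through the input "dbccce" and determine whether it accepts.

S₀ = ε-closure({0}) = {0,2,4}
'd' @ 1: {}  — dead — no transitions
rest 'bccce' ignored (set empty)
end set {} — state 9 not in

Answer: REJECT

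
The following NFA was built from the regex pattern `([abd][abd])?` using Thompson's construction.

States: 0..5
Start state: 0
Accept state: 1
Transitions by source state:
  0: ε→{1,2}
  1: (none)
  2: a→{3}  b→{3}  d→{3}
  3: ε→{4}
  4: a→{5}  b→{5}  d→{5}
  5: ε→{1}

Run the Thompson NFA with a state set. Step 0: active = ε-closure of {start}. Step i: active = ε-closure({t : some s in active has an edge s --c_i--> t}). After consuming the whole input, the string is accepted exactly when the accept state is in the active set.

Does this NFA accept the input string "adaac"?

initial (ε-close {0}): {0,1,2}
'a' @ 1: {3,4}
'd' @ 2: {1,5}  [accepting]
'a' @ 3: {}  — no active states
rest 'ac' ignored (set empty)
after full input: {}  (accept=1 not in)

Answer: REJECT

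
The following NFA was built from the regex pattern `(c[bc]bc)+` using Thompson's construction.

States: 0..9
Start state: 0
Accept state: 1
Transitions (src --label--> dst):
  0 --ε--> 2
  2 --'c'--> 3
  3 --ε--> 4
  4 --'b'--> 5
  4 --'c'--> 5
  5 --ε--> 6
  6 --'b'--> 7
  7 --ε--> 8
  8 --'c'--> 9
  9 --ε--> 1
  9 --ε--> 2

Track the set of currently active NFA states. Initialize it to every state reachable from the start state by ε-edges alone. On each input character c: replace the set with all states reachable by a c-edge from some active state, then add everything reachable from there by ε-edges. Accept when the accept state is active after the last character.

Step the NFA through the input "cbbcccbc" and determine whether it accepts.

Answer: ACCEPT

Derivation:
initial (ε-close {0}): {0,2}
'c' @ 1: {3,4}
'b' @ 2: {5,6}
'b' @ 3: {7,8}
'c' @ 4: {1,2,9}  [accepting]
'c' @ 5: {3,4}
'c' @ 6: {5,6}
'b' @ 7: {7,8}
'c' @ 8: {1,2,9}  [accepting]
after full input: {1,2,9}  (accept=1 in)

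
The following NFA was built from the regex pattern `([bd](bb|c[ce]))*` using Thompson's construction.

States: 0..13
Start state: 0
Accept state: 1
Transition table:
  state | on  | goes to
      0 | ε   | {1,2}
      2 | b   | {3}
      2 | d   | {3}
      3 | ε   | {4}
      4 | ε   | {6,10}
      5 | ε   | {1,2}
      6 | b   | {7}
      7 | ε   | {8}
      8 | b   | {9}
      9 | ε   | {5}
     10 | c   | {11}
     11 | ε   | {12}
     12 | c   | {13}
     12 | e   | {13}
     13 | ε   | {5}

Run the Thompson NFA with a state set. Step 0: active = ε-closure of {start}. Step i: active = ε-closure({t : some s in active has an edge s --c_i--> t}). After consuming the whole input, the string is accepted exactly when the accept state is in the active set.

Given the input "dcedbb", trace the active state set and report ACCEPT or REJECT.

S₀ = ε-closure({0}) = {0,1,2}
'd' @ 1: {3,4,6,10}
'c' @ 2: {11,12}
'e' @ 3: {1,2,5,13}  ✓accept
'd' @ 4: {3,4,6,10}
'b' @ 5: {7,8}
'b' @ 6: {1,2,5,9}  ✓accept
end set {1,2,5,9} — state 1 in

Answer: ACCEPT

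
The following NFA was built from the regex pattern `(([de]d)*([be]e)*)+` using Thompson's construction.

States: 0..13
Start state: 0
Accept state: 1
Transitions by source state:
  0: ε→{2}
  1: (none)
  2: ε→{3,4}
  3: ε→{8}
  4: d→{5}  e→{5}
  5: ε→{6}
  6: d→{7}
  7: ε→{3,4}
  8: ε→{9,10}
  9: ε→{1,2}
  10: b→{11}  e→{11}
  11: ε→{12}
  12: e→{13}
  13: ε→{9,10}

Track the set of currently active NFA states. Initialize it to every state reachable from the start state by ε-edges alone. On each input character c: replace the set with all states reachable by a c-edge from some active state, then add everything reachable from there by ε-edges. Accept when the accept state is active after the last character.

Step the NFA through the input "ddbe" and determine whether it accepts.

start: ε-closure({0}) = {0,1,2,3,4,8,9,10}
'd' @ 1: {5,6}
'd' @ 2: {1,2,3,4,7,8,9,10}  ✓accept
'b' @ 3: {11,12}
'e' @ 4: {1,2,3,4,8,9,10,13}  ✓accept
after full input: {1,2,3,4,8,9,10,13}  (accept=1 in)

Answer: ACCEPT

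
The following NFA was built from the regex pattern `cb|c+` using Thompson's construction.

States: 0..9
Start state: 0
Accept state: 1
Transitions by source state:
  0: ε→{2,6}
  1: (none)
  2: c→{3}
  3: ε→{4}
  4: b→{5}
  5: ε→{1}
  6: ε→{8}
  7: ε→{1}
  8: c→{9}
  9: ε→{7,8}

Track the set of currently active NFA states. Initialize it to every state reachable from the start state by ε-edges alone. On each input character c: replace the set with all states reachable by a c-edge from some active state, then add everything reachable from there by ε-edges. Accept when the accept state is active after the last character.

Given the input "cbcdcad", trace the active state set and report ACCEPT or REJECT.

initial (ε-close {0}): {0,2,6,8}
'c' @ 1: {1,3,4,7,8,9}  [accepting]
'b' @ 2: {1,5}  [accepting]
'c' @ 3: {}  — state set empty
rest 'dcad' ignored (set empty)
end set {} — state 1 not in

Answer: REJECT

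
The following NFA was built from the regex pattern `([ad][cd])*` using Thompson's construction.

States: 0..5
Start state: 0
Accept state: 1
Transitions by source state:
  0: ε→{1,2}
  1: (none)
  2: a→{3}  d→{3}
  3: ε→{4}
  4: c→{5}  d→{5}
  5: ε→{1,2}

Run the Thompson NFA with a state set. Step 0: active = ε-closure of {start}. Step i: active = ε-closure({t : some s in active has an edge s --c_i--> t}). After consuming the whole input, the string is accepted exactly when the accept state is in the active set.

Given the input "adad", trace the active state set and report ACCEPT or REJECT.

Answer: ACCEPT

Derivation:
S₀ = ε-closure({0}) = {0,1,2}
'a' @ 1: {3,4}
'd' @ 2: {1,2,5}  ✓accept
'a' @ 3: {3,4}
'd' @ 4: {1,2,5}  ✓accept
final: {1,2,5}; accept 1 in set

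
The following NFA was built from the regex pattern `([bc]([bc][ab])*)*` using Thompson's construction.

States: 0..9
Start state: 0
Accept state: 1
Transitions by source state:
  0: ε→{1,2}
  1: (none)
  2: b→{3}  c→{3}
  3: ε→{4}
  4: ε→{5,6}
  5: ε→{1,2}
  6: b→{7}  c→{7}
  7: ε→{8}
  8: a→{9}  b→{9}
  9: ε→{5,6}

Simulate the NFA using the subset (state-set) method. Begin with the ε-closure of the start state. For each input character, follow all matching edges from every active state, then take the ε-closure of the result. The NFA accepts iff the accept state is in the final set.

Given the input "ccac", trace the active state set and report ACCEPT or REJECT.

S₀ = ε-closure({0}) = {0,1,2}
'c' @ 1: {1,2,3,4,5,6}  ✓accept
'c' @ 2: {1,2,3,4,5,6,7,8}  ✓accept
'a' @ 3: {1,2,5,6,9}  ✓accept
'c' @ 4: {1,2,3,4,5,6,7,8}  ✓accept
after full input: {1,2,3,4,5,6,7,8}  (accept=1 in)

Answer: ACCEPT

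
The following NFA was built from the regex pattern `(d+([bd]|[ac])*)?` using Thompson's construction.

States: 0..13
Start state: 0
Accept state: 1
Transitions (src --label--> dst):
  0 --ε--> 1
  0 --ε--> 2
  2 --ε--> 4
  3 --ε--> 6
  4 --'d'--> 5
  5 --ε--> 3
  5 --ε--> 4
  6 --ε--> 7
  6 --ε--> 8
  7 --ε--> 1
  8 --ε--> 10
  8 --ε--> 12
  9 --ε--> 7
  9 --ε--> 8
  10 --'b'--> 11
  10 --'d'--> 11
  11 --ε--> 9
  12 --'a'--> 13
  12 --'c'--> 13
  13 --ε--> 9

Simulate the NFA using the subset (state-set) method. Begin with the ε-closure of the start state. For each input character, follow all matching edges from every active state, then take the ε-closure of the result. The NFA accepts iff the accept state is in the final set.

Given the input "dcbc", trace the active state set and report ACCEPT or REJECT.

Answer: ACCEPT

Trace:
S₀ = ε-closure({0}) = {0,1,2,4}
'd' @ 1: {1,3,4,5,6,7,8,10,12}  ✓accept
'c' @ 2: {1,7,8,9,10,12,13}  ✓accept
'b' @ 3: {1,7,8,9,10,11,12}  ✓accept
'c' @ 4: {1,7,8,9,10,12,13}  ✓accept
final: {1,7,8,9,10,12,13}; accept 1 in set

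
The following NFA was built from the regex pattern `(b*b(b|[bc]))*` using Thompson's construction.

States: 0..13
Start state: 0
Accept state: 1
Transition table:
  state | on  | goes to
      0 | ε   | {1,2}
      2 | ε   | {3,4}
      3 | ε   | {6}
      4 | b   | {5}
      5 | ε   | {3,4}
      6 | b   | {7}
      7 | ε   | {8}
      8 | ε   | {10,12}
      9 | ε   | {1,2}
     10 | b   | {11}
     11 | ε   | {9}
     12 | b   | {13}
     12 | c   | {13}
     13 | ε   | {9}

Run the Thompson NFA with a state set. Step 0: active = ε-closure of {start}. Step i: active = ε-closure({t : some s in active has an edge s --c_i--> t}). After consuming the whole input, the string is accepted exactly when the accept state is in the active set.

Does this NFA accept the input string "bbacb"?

Answer: REJECT

Trace:
initial (ε-close {0}): {0,1,2,3,4,6}
'b' @ 1: {3,4,5,6,7,8,10,12}
'b' @ 2: {1,2,3,4,5,6,7,8,9,10,11,12,13}  [accepting]
'a' @ 3: {}  — state set empty
rest 'cb' ignored (set empty)
end set {} — state 1 not in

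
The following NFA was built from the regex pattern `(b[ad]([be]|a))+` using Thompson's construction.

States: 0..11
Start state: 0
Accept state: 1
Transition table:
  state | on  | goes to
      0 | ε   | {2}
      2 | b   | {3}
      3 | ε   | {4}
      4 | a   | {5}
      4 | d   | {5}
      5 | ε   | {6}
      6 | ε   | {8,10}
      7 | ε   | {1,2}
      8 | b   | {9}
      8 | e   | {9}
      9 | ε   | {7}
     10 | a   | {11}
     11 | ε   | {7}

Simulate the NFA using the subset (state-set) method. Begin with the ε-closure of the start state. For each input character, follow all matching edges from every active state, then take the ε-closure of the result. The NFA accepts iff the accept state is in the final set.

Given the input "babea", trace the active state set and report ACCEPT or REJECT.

Answer: REJECT

Derivation:
start: ε-closure({0}) = {0,2}
'b' @ 1: {3,4}
'a' @ 2: {5,6,8,10}
'b' @ 3: {1,2,7,9}  ✓accept
'e' @ 4: {}  — state set empty
rest 'a' ignored (set empty)
final: {}; accept 1 not in set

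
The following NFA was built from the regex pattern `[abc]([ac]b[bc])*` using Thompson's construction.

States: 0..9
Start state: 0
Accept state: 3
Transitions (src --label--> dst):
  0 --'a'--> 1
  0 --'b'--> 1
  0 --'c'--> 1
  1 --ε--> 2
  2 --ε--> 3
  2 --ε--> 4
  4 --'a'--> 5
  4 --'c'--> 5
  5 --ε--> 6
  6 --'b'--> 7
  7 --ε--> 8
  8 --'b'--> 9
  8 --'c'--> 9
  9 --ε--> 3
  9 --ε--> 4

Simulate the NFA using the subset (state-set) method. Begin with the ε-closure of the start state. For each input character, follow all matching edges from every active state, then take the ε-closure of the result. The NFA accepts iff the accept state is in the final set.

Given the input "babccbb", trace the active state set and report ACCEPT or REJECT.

initial (ε-close {0}): {0}
'b' @ 1: {1,2,3,4}  (accept∈set)
'a' @ 2: {5,6}
'b' @ 3: {7,8}
'c' @ 4: {3,4,9}  (accept∈set)
'c' @ 5: {5,6}
'b' @ 6: {7,8}
'b' @ 7: {3,4,9}  (accept∈set)
final: {3,4,9}; accept 3 in set

Answer: ACCEPT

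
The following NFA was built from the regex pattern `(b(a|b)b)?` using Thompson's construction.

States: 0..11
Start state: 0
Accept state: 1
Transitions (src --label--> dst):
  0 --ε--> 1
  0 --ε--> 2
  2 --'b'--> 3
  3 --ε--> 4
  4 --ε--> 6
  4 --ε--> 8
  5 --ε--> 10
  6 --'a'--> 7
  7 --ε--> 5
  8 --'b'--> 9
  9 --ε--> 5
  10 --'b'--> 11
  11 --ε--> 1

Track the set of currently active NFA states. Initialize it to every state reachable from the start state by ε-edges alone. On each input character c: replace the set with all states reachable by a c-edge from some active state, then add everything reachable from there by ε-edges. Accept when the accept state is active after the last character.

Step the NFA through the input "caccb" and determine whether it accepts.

start: ε-closure({0}) = {0,1,2}
'c' @ 1: {}  — state set empty
rest 'accb' ignored (set empty)
end set {} — state 1 not in

Answer: REJECT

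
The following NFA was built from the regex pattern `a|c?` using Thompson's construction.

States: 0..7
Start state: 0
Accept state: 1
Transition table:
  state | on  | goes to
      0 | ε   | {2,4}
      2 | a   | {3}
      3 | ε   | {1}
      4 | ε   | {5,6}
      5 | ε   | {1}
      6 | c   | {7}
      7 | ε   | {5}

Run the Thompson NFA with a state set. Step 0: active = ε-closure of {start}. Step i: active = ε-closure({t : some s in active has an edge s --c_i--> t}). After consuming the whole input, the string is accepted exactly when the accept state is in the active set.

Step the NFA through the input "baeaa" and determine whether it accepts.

S₀ = ε-closure({0}) = {0,1,2,4,5,6}
'b' @ 1: {}  — dead — no transitions
rest 'aeaa' ignored (set empty)
final: {}; accept 1 not in set

Answer: REJECT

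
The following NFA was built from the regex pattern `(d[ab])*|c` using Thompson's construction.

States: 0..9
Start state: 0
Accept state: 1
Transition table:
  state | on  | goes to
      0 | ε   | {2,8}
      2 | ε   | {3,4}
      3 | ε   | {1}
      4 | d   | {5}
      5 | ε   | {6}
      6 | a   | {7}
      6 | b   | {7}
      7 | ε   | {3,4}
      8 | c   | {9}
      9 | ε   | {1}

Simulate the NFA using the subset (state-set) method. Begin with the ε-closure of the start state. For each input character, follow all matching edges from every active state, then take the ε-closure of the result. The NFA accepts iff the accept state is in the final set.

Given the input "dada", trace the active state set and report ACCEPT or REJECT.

Answer: ACCEPT

Trace:
initial (ε-close {0}): {0,1,2,3,4,8}
'd' @ 1: {5,6}
'a' @ 2: {1,3,4,7}  ✓accept
'd' @ 3: {5,6}
'a' @ 4: {1,3,4,7}  ✓accept
after full input: {1,3,4,7}  (accept=1 in)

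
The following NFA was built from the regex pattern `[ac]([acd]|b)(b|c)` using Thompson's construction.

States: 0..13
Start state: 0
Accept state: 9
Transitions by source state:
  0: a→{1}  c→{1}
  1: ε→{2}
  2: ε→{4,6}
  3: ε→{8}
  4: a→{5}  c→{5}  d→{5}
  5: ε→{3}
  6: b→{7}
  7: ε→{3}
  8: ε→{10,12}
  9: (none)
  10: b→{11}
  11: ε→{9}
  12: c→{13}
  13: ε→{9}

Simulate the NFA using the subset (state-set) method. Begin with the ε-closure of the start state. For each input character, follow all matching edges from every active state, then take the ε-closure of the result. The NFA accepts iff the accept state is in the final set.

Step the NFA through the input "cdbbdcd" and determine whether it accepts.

initial (ε-close {0}): {0}
'c' @ 1: {1,2,4,6}
'd' @ 2: {3,5,8,10,12}
'b' @ 3: {9,11}  [accepting]
'b' @ 4: {}  — no active states
rest 'dcd' ignored (set empty)
end set {} — state 9 not in

Answer: REJECT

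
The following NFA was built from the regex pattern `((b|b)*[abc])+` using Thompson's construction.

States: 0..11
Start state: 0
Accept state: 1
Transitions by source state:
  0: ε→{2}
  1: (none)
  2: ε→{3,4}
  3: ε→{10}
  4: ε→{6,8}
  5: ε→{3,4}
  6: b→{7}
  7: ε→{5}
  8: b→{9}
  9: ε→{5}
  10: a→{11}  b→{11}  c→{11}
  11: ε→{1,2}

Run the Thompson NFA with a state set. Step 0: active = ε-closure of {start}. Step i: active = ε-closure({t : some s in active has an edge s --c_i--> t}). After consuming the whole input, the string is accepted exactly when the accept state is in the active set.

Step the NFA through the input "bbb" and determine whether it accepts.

initial (ε-close {0}): {0,2,3,4,6,8,10}
'b' @ 1: {1,2,3,4,5,6,7,8,9,10,11}  ✓accept
'b' @ 2: {1,2,3,4,5,6,7,8,9,10,11}  ✓accept
'b' @ 3: {1,2,3,4,5,6,7,8,9,10,11}  ✓accept
end set {1,2,3,4,5,6,7,8,9,10,11} — state 1 in

Answer: ACCEPT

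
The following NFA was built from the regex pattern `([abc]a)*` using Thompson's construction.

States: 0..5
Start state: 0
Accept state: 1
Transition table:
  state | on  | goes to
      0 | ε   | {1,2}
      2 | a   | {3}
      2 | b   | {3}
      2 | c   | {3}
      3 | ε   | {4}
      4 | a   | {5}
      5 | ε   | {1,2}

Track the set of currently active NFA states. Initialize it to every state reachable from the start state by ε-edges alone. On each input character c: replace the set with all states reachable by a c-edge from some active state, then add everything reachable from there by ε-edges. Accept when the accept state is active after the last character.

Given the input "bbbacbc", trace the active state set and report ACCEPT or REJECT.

Answer: REJECT

Derivation:
S₀ = ε-closure({0}) = {0,1,2}
'b' @ 1: {3,4}
'b' @ 2: {}  — dead — no transitions
rest 'bacbc' ignored (set empty)
end set {} — state 1 not in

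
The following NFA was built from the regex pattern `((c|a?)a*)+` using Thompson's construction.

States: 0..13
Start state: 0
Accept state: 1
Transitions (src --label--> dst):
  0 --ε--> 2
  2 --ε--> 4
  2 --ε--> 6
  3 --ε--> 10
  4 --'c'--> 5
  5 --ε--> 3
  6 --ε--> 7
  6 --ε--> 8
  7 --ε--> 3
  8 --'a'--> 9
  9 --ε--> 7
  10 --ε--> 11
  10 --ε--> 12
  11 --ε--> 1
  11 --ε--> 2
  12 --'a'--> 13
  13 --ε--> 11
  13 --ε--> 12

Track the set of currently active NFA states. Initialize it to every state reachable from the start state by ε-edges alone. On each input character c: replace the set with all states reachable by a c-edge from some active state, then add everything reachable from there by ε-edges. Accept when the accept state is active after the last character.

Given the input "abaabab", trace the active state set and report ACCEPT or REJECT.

S₀ = ε-closure({0}) = {0,1,2,3,4,6,7,8,10,11,12}
'a' @ 1: {1,2,3,4,6,7,8,9,10,11,12,13}  ✓accept
'b' @ 2: {}  — state set empty
rest 'aabab' ignored (set empty)
final: {}; accept 1 not in set

Answer: REJECT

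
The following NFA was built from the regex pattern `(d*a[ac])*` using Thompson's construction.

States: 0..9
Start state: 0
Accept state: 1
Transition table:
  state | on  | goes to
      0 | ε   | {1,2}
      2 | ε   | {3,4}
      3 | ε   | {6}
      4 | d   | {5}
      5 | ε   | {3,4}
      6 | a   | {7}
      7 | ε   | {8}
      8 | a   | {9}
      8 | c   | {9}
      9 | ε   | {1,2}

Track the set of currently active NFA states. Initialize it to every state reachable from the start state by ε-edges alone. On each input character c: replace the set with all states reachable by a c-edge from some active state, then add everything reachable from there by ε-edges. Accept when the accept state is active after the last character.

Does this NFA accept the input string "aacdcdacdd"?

initial (ε-close {0}): {0,1,2,3,4,6}
'a' @ 1: {7,8}
'a' @ 2: {1,2,3,4,6,9}  [accepting]
'c' @ 3: {}  — state set empty
rest 'dcdacdd' ignored (set empty)
final: {}; accept 1 not in set

Answer: REJECT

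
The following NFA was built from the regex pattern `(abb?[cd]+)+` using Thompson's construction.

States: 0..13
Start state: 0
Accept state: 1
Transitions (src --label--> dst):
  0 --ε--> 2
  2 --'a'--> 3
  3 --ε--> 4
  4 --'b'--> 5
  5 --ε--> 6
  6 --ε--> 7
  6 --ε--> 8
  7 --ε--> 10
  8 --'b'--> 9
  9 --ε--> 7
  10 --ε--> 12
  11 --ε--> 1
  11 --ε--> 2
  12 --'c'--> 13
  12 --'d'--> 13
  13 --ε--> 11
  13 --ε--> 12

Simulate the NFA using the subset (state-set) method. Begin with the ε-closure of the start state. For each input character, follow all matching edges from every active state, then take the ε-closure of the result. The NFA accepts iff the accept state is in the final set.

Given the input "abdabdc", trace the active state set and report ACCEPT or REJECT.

start: ε-closure({0}) = {0,2}
'a' @ 1: {3,4}
'b' @ 2: {5,6,7,8,10,12}
'd' @ 3: {1,2,11,12,13}  (accept∈set)
'a' @ 4: {3,4}
'b' @ 5: {5,6,7,8,10,12}
'd' @ 6: {1,2,11,12,13}  (accept∈set)
'c' @ 7: {1,2,11,12,13}  (accept∈set)
final: {1,2,11,12,13}; accept 1 in set

Answer: ACCEPT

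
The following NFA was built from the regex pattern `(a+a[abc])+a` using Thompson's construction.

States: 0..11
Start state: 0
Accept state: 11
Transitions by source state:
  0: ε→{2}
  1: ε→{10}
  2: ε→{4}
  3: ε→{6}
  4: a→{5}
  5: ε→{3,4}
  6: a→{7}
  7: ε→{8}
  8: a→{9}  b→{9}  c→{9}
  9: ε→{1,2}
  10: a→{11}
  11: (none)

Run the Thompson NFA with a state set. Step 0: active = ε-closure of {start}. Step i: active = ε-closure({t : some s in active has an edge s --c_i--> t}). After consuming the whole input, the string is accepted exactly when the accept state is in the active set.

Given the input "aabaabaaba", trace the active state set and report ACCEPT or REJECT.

S₀ = ε-closure({0}) = {0,2,4}
'a' @ 1: {3,4,5,6}
'a' @ 2: {3,4,5,6,7,8}
'b' @ 3: {1,2,4,9,10}
'a' @ 4: {3,4,5,6,11}  ✓accept
'a' @ 5: {3,4,5,6,7,8}
'b' @ 6: {1,2,4,9,10}
'a' @ 7: {3,4,5,6,11}  ✓accept
'a' @ 8: {3,4,5,6,7,8}
'b' @ 9: {1,2,4,9,10}
'a' @ 10: {3,4,5,6,11}  ✓accept
final: {3,4,5,6,11}; accept 11 in set

Answer: ACCEPT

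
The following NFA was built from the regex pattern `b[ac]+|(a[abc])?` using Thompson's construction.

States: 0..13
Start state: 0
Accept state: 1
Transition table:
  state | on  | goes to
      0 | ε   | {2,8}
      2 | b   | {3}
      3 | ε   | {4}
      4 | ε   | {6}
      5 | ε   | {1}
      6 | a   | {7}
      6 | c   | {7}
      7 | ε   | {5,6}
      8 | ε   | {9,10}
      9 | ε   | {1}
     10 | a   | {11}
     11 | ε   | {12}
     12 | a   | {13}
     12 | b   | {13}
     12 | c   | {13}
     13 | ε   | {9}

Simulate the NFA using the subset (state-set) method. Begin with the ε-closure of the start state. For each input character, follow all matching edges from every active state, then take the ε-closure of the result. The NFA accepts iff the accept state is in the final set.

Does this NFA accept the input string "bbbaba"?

initial (ε-close {0}): {0,1,2,8,9,10}
'b' @ 1: {3,4,6}
'b' @ 2: {}  — dead — no transitions
rest 'baba' ignored (set empty)
after full input: {}  (accept=1 not in)

Answer: REJECT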